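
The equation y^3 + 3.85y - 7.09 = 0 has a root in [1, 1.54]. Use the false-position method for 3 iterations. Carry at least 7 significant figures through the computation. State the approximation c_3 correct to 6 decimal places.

f(1.000000) = -2.240000, f(1.540000) = 2.491264
step 1: c = 1.255661, f(c) = -0.275923 < 0 → new bracket [1.255661, 1.540000]
step 2: c = 1.284013, f(c) = -0.029609 < 0 → new bracket [1.284013, 1.540000]
step 3: c = 1.287020, f(c) = -0.003127 < 0 → new bracket [1.287020, 1.540000]

1.287020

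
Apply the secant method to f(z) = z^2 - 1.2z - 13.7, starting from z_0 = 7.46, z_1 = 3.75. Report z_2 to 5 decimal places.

4.16334

Secant update: z_(k+1) = z_k − f(z_k)·(z_k − z_(k-1))/(f(z_k) − f(z_(k-1))).
f(z_0) = 32.999600, f(z_1) = -4.137500
z_2 = 3.750000 - (-4.137500)·(3.750000 - 7.460000)/(-4.137500 - (32.999600)) = 4.163337; f(z_2) = -1.362632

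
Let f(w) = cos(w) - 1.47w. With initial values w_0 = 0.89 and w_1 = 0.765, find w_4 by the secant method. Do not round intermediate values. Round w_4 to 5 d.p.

f(w_0) = -0.678888, f(w_1) = -0.403168
w_2 = 0.765000 - (-0.403168)·(0.765000 - 0.890000)/(-0.403168 - (-0.678888)) = 0.582221; f(w_2) = -0.020621
w_3 = 0.582221 - (-0.020621)·(0.582221 - 0.765000)/(-0.020621 - (-0.403168)) = 0.572368; f(w_3) = -0.000760
w_4 = 0.572368 - (-0.000760)·(0.572368 - 0.582221)/(-0.000760 - (-0.020621)) = 0.571991; f(w_4) = -0.000002

0.57199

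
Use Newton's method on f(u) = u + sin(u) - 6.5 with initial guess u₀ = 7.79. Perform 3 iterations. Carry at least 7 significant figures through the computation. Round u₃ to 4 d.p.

f'(u) = 1 + cos(u)
u_0 = 7.790000: f = 2.287954, f' = 1.063938 → u_1 = 7.790000 - (2.287954)/(1.063938) = 5.639542
u_1 = 5.639542: f = -1.460572, f' = 1.799915 → u_2 = 5.639542 - (-1.460572)/(1.799915) = 6.451009
u_2 = 6.451009: f = 0.118046, f' = 1.985951 → u_3 = 6.451009 - (0.118046)/(1.985951) = 6.391568

6.3916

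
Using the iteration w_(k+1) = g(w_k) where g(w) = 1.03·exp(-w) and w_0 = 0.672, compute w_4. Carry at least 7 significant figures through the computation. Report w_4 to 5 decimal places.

0.58812

w_1 = g(0.672000) = 0.526007
w_2 = g(0.526007) = 0.608689
w_3 = g(0.608689) = 0.560386
w_4 = g(0.560386) = 0.588118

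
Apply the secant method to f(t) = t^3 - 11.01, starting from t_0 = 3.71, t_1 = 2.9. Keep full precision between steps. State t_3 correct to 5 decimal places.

2.28799

f(t_0) = 40.054811, f(t_1) = 13.379000
t_2 = 2.900000 - (13.379000)·(2.900000 - 3.710000)/(13.379000 - (40.054811)) = 2.493752; f(t_2) = 4.498146
t_3 = 2.493752 - (4.498146)·(2.493752 - 2.900000)/(4.498146 - (13.379000)) = 2.287988; f(t_3) = 0.967363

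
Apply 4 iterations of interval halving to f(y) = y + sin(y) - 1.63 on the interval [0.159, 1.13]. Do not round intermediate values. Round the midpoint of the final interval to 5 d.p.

0.85691

f(0.159000) = -1.312669, f(1.130000) = 0.404412 (opposite signs)
step 1: m = 0.644500, f(m) = -0.384701 < 0 → root in [0.644500, 1.130000]
step 2: m = 0.887250, f(m) = 0.032588 > 0 → root in [0.644500, 0.887250]
step 3: m = 0.765875, f(m) = -0.170957 < 0 → root in [0.765875, 0.887250]
step 4: m = 0.826562, f(m) = -0.067830 < 0 → root in [0.826562, 0.887250]
Midpoint of [0.826562, 0.887250] = 0.856906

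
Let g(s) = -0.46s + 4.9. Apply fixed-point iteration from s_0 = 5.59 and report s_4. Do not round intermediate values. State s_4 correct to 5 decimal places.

3.45618

s_1 = g(5.590000) = 2.328600
s_2 = g(2.328600) = 3.828844
s_3 = g(3.828844) = 3.138732
s_4 = g(3.138732) = 3.456183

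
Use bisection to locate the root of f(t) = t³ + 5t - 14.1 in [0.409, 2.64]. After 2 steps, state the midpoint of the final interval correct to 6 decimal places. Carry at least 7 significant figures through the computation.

f(0.409000) = -11.986582, f(2.640000) = 17.499744 (opposite signs)
step 1: m = 1.524500, f(m) = -2.934409 < 0 → root in [1.524500, 2.640000]
step 2: m = 2.082250, f(m) = 5.339397 > 0 → root in [1.524500, 2.082250]
Midpoint of [1.524500, 2.082250] = 1.803375

1.803375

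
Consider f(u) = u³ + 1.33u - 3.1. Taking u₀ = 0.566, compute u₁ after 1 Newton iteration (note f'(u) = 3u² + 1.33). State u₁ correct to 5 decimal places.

u_0 = 0.566000: f = -2.165899, f' = 2.291068 → u_1 = 0.566000 - (-2.165899)/(2.291068) = 1.511366

1.51137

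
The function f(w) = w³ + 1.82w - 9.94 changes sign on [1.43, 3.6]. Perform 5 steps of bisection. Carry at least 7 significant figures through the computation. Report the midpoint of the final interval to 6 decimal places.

1.870781

f(1.430000) = -4.413193, f(3.600000) = 43.268000 (opposite signs)
step 1: m = 2.515000, f(m) = 10.545241 > 0 → root in [1.430000, 2.515000]
step 2: m = 1.972500, f(m) = 1.324467 > 0 → root in [1.430000, 1.972500]
step 3: m = 1.701250, f(m) = -1.919880 < 0 → root in [1.701250, 1.972500]
step 4: m = 1.836875, f(m) = -0.399070 < 0 → root in [1.836875, 1.972500]
step 5: m = 1.904688, f(m) = 0.436422 > 0 → root in [1.836875, 1.904688]
Midpoint of [1.836875, 1.904688] = 1.870781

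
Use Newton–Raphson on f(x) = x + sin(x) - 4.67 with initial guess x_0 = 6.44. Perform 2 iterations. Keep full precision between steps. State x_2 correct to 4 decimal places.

Newton update: x ← x − f(x)/f'(x).
f'(x) = 1 + cos(x)
x_0 = 6.440000: f = 1.926173, f' = 1.987730 → x_1 = 6.440000 - (1.926173)/(1.987730) = 5.470968
x_1 = 5.470968: f = 0.075155, f' = 1.687891 → x_2 = 5.470968 - (0.075155)/(1.687891) = 5.426443

5.4264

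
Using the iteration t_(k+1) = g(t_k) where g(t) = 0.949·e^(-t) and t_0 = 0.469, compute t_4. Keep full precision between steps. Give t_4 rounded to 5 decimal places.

t_1 = g(0.469000) = 0.593721
t_2 = g(0.593721) = 0.524103
t_3 = g(0.524103) = 0.561890
t_4 = g(0.561890) = 0.541054

0.54105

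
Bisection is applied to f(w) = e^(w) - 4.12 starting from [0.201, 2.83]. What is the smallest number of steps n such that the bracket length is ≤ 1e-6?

22

Initial width b − a = 2.83 − 0.201 = 2.629000.
After n steps the width is (b−a)/2^n; need (b−a)/2^n ≤ 1e-6.
So n ≥ log₂(2.629000/1e-6) = log₂(2629000.0000) ≈ 21.3261.
Hence n = 22.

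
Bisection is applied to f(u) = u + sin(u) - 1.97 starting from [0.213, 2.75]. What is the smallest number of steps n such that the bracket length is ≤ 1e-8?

28

Initial width b − a = 2.75 − 0.213 = 2.537000.
After n steps the width is (b−a)/2^n; need (b−a)/2^n ≤ 1e-8.
So n ≥ log₂(2.537000/1e-8) = log₂(253700000.0000) ≈ 27.9185.
Hence n = 28.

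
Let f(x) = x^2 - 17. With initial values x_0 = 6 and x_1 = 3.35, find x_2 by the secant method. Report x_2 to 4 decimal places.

Secant update: x_(k+1) = x_k − f(x_k)·(x_k − x_(k-1))/(f(x_k) − f(x_(k-1))).
f(x_0) = 19.000000, f(x_1) = -5.777500
x_2 = 3.350000 - (-5.777500)·(3.350000 - 6.000000)/(-5.777500 - (19.000000)) = 3.967914; f(x_2) = -1.255655

3.9679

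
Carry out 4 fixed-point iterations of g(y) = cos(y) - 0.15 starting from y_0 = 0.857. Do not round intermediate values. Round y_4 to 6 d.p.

y_1 = g(0.857000) = 0.504708
y_2 = g(0.504708) = 0.725316
y_3 = g(0.725316) = 0.598290
y_4 = g(0.598290) = 0.676300

0.676300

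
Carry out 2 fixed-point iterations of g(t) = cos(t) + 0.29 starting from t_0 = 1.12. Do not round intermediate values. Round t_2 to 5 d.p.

t_1 = g(1.120000) = 0.725682
t_2 = g(0.725682) = 1.038047

1.03805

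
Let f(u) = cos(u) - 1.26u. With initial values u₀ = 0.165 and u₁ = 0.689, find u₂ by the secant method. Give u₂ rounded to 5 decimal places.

0.63134

f(u_0) = 0.778518, f(u_1) = -0.096258
u_2 = 0.689000 - (-0.096258)·(0.689000 - 0.165000)/(-0.096258 - (0.778518)) = 0.631341; f(u_2) = 0.011748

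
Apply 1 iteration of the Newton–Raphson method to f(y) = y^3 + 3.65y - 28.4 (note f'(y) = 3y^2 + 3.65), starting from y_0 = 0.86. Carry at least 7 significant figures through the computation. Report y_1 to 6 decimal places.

Newton update: y ← y − f(y)/f'(y).
y_0 = 0.860000: f = -24.624944, f' = 5.868800 → y_1 = 0.860000 - (-24.624944)/(5.868800) = 5.055908

5.055908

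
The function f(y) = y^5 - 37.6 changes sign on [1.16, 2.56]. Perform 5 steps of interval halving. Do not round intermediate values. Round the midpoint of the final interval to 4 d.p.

f(1.160000) = -35.499658, f(2.560000) = 72.351163 (opposite signs)
step 1: m = 1.860000, f(m) = -15.337972 < 0 → root in [1.860000, 2.560000]
step 2: m = 2.210000, f(m) = 15.118297 > 0 → root in [1.860000, 2.210000]
step 3: m = 2.035000, f(m) = -2.700270 < 0 → root in [2.035000, 2.210000]
step 4: m = 2.122500, f(m) = 5.476310 > 0 → root in [2.035000, 2.122500]
step 5: m = 2.078750, f(m) = 1.216048 > 0 → root in [2.035000, 2.078750]
Midpoint of [2.035000, 2.078750] = 2.056875

2.0569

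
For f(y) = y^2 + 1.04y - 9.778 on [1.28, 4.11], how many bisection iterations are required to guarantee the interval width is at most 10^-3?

Initial width b − a = 4.11 − 1.28 = 2.830000.
After n steps the width is (b−a)/2^n; need (b−a)/2^n ≤ 10^-3.
So n ≥ log₂(2.830000/10^-3) = log₂(2830.0000) ≈ 11.4666.
Hence n = 12.

12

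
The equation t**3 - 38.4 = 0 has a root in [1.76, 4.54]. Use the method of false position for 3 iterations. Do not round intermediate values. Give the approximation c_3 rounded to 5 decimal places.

False-position update: c = (a·f(b) − b·f(a))/(f(b) − f(a)); replace the endpoint whose sign matches f(c).
f(1.760000) = -32.948224, f(4.540000) = 55.176664
step 1: c = 2.799389, f(c) = -16.462361 < 0 → new bracket [2.799389, 4.540000]
step 2: c = 3.199375, f(c) = -5.651207 < 0 → new bracket [3.199375, 4.540000]
step 3: c = 3.323925, f(c) = -1.675680 < 0 → new bracket [3.323925, 4.540000]

3.32393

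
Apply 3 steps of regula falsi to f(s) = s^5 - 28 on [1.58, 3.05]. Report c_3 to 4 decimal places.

1.8206

f(1.580000) = -18.153420, f(3.050000) = 235.936344
step 1: c = 1.685024, f(c) = -14.415912 < 0 → new bracket [1.685024, 3.050000]
step 2: c = 1.763623, f(c) = -10.938057 < 0 → new bracket [1.763623, 3.050000]
step 3: c = 1.820617, f(c) = -7.997089 < 0 → new bracket [1.820617, 3.050000]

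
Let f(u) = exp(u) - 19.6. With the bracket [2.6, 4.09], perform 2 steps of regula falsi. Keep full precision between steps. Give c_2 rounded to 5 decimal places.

f(2.600000) = -6.136262, f(4.090000) = 40.139892
step 1: c = 2.797575, f(c) = -3.195176 < 0 → new bracket [2.797575, 4.090000]
step 2: c = 2.892868, f(c) = -1.555006 < 0 → new bracket [2.892868, 4.090000]

2.89287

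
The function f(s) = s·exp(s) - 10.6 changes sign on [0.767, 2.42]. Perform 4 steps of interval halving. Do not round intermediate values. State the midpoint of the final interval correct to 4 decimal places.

f(0.767000) = -8.948421, f(2.420000) = 16.614980 (opposite signs)
step 1: m = 1.593500, f(m) = -2.758479 < 0 → root in [1.593500, 2.420000]
step 2: m = 2.006750, f(m) = 4.328416 > 0 → root in [1.593500, 2.006750]
step 3: m = 1.800125, f(m) = 0.291483 > 0 → root in [1.593500, 1.800125]
step 4: m = 1.696813, f(m) = -1.341297 < 0 → root in [1.696813, 1.800125]
Midpoint of [1.696813, 1.800125] = 1.748469

1.7485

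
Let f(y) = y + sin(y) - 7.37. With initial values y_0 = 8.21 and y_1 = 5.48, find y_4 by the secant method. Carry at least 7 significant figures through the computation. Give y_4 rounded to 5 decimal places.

6.84004

f(y_0) = 1.777292, f(y_1) = -2.609572
y_2 = 5.480000 - (-2.609572)·(5.480000 - 8.210000)/(-2.609572 - (1.777292)) = 7.103969; f(y_2) = 0.465649
y_3 = 7.103969 - (0.465649)·(7.103969 - 5.480000)/(0.465649 - (-2.609572)) = 6.858068; f(y_3) = 0.031804
y_4 = 6.858068 - (0.031804)·(6.858068 - 7.103969)/(0.031804 - (0.465649)) = 6.840041; f(y_4) = -0.001439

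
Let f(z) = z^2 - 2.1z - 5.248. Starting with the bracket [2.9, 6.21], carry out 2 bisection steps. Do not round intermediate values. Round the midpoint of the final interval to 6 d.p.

f(2.900000) = -2.928000, f(6.210000) = 20.275100 (opposite signs)
step 1: m = 4.555000, f(m) = 5.934525 > 0 → root in [2.900000, 4.555000]
step 2: m = 3.727500, f(m) = 0.818506 > 0 → root in [2.900000, 3.727500]
Midpoint of [2.900000, 3.727500] = 3.313750

3.313750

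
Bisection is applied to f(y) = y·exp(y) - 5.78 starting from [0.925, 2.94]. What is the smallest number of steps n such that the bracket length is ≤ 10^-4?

Initial width b − a = 2.94 − 0.925 = 2.015000.
After n steps the width is (b−a)/2^n; need (b−a)/2^n ≤ 10^-4.
So n ≥ log₂(2.015000/10^-4) = log₂(20150.0000) ≈ 14.2985.
Hence n = 15.

15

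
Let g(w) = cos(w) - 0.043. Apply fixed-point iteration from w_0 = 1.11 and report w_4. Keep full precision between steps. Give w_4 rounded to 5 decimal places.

w_1 = g(1.110000) = 0.401662
w_2 = g(0.401662) = 0.877413
w_3 = g(0.877413) = 0.596143
w_4 = g(0.596143) = 0.784507

0.78451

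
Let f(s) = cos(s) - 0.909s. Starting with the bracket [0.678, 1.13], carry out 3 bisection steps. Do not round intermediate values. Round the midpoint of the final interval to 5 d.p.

0.76275

f(0.678000) = 0.162527, f(1.130000) = -0.600510 (opposite signs)
step 1: m = 0.904000, f(m) = -0.203264 < 0 → root in [0.678000, 0.904000]
step 2: m = 0.791000, f(m) = -0.015884 < 0 → root in [0.678000, 0.791000]
step 3: m = 0.734500, f(m) = 0.074505 > 0 → root in [0.734500, 0.791000]
Midpoint of [0.734500, 0.791000] = 0.762750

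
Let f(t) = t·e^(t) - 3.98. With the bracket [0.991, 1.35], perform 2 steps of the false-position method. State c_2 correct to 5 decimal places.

1.19700

f(0.991000) = -1.310318, f(1.350000) = 1.227524
step 1: c = 1.176356, f(c) = -0.165623 < 0 → new bracket [1.176356, 1.350000]
step 2: c = 1.196999, f(c) = -0.017729 < 0 → new bracket [1.196999, 1.350000]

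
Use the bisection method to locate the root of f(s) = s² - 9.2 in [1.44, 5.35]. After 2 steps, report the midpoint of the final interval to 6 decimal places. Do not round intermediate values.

2.906250

f(1.440000) = -7.126400, f(5.350000) = 19.422500 (opposite signs)
step 1: m = 3.395000, f(m) = 2.326025 > 0 → root in [1.440000, 3.395000]
step 2: m = 2.417500, f(m) = -3.355694 < 0 → root in [2.417500, 3.395000]
Midpoint of [2.417500, 3.395000] = 2.906250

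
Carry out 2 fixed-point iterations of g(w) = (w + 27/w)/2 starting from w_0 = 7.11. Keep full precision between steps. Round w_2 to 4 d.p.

w_1 = g(7.110000) = 5.453734
w_2 = g(5.453734) = 5.202235

5.2022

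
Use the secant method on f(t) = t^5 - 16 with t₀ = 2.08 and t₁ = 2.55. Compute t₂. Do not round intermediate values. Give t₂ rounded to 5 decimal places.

Secant update: t_(k+1) = t_k − f(t_k)·(t_k − t_(k-1))/(f(t_k) − f(t_(k-1))).
f(t_0) = 22.932893, f(t_1) = 91.820391
t_2 = 2.550000 - (91.820391)·(2.550000 - 2.080000)/(91.820391 - (22.932893)) = 1.923535; f(t_2) = 10.333030

1.92354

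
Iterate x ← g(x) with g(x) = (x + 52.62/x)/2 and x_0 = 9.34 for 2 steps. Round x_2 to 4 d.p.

7.2576

x_1 = g(9.340000) = 7.486916
x_2 = g(7.486916) = 7.257589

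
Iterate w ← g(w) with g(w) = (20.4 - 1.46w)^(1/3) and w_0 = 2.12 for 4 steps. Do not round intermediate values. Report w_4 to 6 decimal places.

w_1 = g(2.120000) = 2.586558
w_2 = g(2.586558) = 2.552164
w_3 = g(2.552164) = 2.554731
w_4 = g(2.554731) = 2.554540

2.554540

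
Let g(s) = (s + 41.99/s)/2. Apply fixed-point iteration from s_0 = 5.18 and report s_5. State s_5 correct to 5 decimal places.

6.47997

s_1 = g(5.180000) = 6.643089
s_2 = g(6.643089) = 6.481972
s_3 = g(6.481972) = 6.479969
s_4 = g(6.479969) = 6.479969
s_5 = g(6.479969) = 6.479969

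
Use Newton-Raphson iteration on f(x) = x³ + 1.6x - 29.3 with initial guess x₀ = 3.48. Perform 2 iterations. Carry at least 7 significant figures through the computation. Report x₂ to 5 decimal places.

f'(x) = 3x² + 1.6
x_0 = 3.480000: f = 18.412192, f' = 37.931200 → x_1 = 3.480000 - (18.412192)/(37.931200) = 2.994590
x_1 = 2.994590: f = 2.345531, f' = 28.502704 → x_2 = 2.994590 - (2.345531)/(28.502704) = 2.912298

2.91230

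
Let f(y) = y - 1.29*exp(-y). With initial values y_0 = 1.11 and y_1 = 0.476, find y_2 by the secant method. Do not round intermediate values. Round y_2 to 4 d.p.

0.6802

f(y_0) = 0.684869, f(y_1) = -0.325430
y_2 = 0.476000 - (-0.325430)·(0.476000 - 1.110000)/(-0.325430 - (0.684869)) = 0.680219; f(y_2) = 0.026827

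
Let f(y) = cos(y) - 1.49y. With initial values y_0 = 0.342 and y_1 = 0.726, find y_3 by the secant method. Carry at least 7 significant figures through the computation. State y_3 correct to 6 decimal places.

0.566113

f(y_0) = 0.432506, f(y_1) = -0.333904
y_2 = 0.726000 - (-0.333904)·(0.726000 - 0.342000)/(-0.333904 - (0.432506)) = 0.558702; f(y_2) = 0.015479
y_3 = 0.558702 - (0.015479)·(0.558702 - 0.726000)/(0.015479 - (-0.333904)) = 0.566113; f(y_3) = 0.000483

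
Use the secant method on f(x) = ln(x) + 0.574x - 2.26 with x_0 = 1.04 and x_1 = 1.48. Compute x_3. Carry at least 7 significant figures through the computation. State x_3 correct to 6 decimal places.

2.387782

Secant update: x_(k+1) = x_k − f(x_k)·(x_k − x_(k-1))/(f(x_k) − f(x_(k-1))).
f(x_0) = -1.623819, f(x_1) = -1.018438
x_2 = 1.480000 - (-1.018438)·(1.480000 - 1.040000)/(-1.018438 - (-1.623819)) = 2.220216; f(x_2) = -0.187992
x_3 = 2.220216 - (-0.187992)·(2.220216 - 1.480000)/(-0.187992 - (-1.018438)) = 2.387782; f(x_3) = -0.019049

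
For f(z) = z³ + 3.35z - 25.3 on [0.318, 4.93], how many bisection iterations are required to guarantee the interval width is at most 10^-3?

Initial width b − a = 4.93 − 0.318 = 4.612000.
After n steps the width is (b−a)/2^n; need (b−a)/2^n ≤ 10^-3.
So n ≥ log₂(4.612000/10^-3) = log₂(4612.0000) ≈ 12.1712.
Hence n = 13.

13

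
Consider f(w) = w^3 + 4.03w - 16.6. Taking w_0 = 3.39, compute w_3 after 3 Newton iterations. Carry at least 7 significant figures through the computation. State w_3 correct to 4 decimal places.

2.0344

f'(w) = 3w^2 + 4.03
w_0 = 3.390000: f = 36.019919, f' = 38.506300 → w_1 = 3.390000 - (36.019919)/(38.506300) = 2.454571
w_1 = 2.454571: f = 8.080507, f' = 22.104753 → w_2 = 2.454571 - (8.080507)/(22.104753) = 2.089016
w_2 = 2.089016: f = 0.935168, f' = 17.121958 → w_3 = 2.089016 - (0.935168)/(17.121958) = 2.034398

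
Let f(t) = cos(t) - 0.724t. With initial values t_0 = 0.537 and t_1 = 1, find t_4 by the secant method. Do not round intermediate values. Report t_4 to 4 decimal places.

f(t_0) = 0.470459, f(t_1) = -0.183698
t_2 = 1.000000 - (-0.183698)·(1.000000 - 0.537000)/(-0.183698 - (0.470459)) = 0.869982; f(t_2) = 0.014973
t_3 = 0.869982 - (0.014973)·(0.869982 - 1.000000)/(0.014973 - (-0.183698)) = 0.879781; f(t_3) = 0.000358
t_4 = 0.879781 - (0.000358)·(0.879781 - 0.869982)/(0.000358 - (0.014973)) = 0.880021; f(t_4) = -0.000001

0.8800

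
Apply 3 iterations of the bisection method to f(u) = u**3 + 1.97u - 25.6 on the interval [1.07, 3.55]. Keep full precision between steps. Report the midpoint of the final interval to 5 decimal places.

2.77500

f(1.070000) = -22.267057, f(3.550000) = 26.132375 (opposite signs)
step 1: m = 2.310000, f(m) = -8.722909 < 0 → root in [2.310000, 3.550000]
step 2: m = 2.930000, f(m) = 5.325857 > 0 → root in [2.310000, 2.930000]
step 3: m = 2.620000, f(m) = -2.453872 < 0 → root in [2.620000, 2.930000]
Midpoint of [2.620000, 2.930000] = 2.775000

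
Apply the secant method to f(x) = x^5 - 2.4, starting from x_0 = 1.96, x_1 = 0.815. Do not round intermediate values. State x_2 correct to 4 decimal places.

0.8968

f(x_0) = 26.525465, f(x_1) = -2.040426
x_2 = 0.815000 - (-2.040426)·(0.815000 - 1.960000)/(-2.040426 - (26.525465)) = 0.896786; f(x_2) = -1.819979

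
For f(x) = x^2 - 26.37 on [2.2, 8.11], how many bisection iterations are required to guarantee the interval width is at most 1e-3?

Initial width b − a = 8.11 − 2.2 = 5.910000.
After n steps the width is (b−a)/2^n; need (b−a)/2^n ≤ 1e-3.
So n ≥ log₂(5.910000/1e-3) = log₂(5910.0000) ≈ 12.5289.
Hence n = 13.

13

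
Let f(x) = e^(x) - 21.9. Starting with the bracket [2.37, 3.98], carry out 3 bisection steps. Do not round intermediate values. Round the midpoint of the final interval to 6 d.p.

f(2.370000) = -11.202608, f(3.980000) = 31.617034 (opposite signs)
step 1: m = 3.175000, f(m) = 2.026820 > 0 → root in [2.370000, 3.175000]
step 2: m = 2.772500, f(m) = -5.901419 < 0 → root in [2.772500, 3.175000]
step 3: m = 2.973750, f(m) = -2.334848 < 0 → root in [2.973750, 3.175000]
Midpoint of [2.973750, 3.175000] = 3.074375

3.074375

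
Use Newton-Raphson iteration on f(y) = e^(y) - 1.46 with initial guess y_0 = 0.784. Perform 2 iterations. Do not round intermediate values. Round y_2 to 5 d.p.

f'(y) = e^(y)
y_0 = 0.784000: f = 0.730216, f' = 2.190216 → y_1 = 0.784000 - (0.730216)/(2.190216) = 0.450601
y_1 = 0.450601: f = 0.109255, f' = 1.569255 → y_2 = 0.450601 - (0.109255)/(1.569255) = 0.380979

0.38098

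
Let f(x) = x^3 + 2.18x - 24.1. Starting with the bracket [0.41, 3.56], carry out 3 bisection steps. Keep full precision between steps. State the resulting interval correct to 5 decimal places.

f(0.410000) = -23.137279, f(3.560000) = 28.778816 (opposite signs)
step 1: m = 1.985000, f(m) = -11.951353 < 0 → root in [1.985000, 3.560000]
step 2: m = 2.772500, f(m) = 3.255582 > 0 → root in [1.985000, 2.772500]
step 3: m = 2.378750, f(m) = -5.454283 < 0 → root in [2.378750, 2.772500]

[2.37875, 2.77250]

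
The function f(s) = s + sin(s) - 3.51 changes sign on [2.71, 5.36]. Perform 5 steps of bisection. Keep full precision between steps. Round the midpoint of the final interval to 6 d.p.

4.490469

f(2.710000) = -0.381682, f(5.360000) = 1.052473 (opposite signs)
step 1: m = 4.035000, f(m) = -0.254212 < 0 → root in [4.035000, 5.360000]
step 2: m = 4.697500, f(m) = 0.187611 > 0 → root in [4.035000, 4.697500]
step 3: m = 4.366250, f(m) = -0.084440 < 0 → root in [4.366250, 4.697500]
step 4: m = 4.531875, f(m) = 0.038123 > 0 → root in [4.366250, 4.531875]
step 5: m = 4.449063, f(m) = -0.026467 < 0 → root in [4.449063, 4.531875]
Midpoint of [4.449063, 4.531875] = 4.490469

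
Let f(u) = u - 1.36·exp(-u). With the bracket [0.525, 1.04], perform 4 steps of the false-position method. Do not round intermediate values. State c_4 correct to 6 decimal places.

0.685334

f(0.525000) = -0.279515, f(1.040000) = 0.559302
step 1: c = 0.696611, f(c) = 0.018963 > 0 → new bracket [0.525000, 0.696611]
step 2: c = 0.685709, f(c) = 0.000631 > 0 → new bracket [0.525000, 0.685709]
step 3: c = 0.685346, f(c) = 0.000021 > 0 → new bracket [0.525000, 0.685346]
step 4: c = 0.685334, f(c) = 0.000001 > 0 → new bracket [0.525000, 0.685334]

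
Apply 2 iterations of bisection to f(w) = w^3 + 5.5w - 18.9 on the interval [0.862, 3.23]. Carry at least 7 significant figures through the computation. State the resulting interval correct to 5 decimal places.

f(0.862000) = -13.518496, f(3.230000) = 32.563267 (opposite signs)
step 1: m = 2.046000, f(m) = 0.917793 > 0 → root in [0.862000, 2.046000]
step 2: m = 1.454000, f(m) = -7.829075 < 0 → root in [1.454000, 2.046000]

[1.45400, 2.04600]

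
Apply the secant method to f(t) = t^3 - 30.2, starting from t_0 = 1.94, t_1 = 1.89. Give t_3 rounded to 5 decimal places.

2.74758

f(t_0) = -22.898616, f(t_1) = -23.448731
t_2 = 1.890000 - (-23.448731)·(1.890000 - 1.940000)/(-23.448731 - (-22.898616)) = 4.021257; f(t_2) = 34.825777
t_3 = 4.021257 - (34.825777)·(4.021257 - 1.890000)/(34.825777 - (-23.448731)) = 2.747584; f(t_3) = -9.457893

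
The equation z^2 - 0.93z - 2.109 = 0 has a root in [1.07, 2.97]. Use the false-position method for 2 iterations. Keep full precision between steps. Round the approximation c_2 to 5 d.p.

1.91389

f(1.070000) = -1.959200, f(2.970000) = 3.949800
step 1: c = 1.699968, f(c) = -0.800079 < 0 → new bracket [1.699968, 2.970000]
step 2: c = 1.913895, f(c) = -0.225929 < 0 → new bracket [1.913895, 2.970000]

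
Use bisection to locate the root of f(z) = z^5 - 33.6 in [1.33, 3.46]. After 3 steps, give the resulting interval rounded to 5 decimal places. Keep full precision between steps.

f(1.330000) = -29.438420, f(3.460000) = 462.284455 (opposite signs)
step 1: m = 2.395000, f(m) = 45.200249 > 0 → root in [1.330000, 2.395000]
step 2: m = 1.862500, f(m) = -11.187959 < 0 → root in [1.862500, 2.395000]
step 3: m = 2.128750, f(m) = 10.114277 > 0 → root in [1.862500, 2.128750]

[1.86250, 2.12875]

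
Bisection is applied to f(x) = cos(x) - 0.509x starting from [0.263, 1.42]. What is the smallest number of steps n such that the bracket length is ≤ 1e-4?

Initial width b − a = 1.42 − 0.263 = 1.157000.
After n steps the width is (b−a)/2^n; need (b−a)/2^n ≤ 1e-4.
So n ≥ log₂(1.157000/1e-4) = log₂(11570.0000) ≈ 13.4981.
Hence n = 14.

14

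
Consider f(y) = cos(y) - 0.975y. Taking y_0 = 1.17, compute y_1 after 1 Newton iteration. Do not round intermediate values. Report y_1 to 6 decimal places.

f'(y) = -sin(y) - 0.975
y_0 = 1.170000: f = -0.750598, f' = -1.895751 → y_1 = 1.170000 - (-0.750598)/(-1.895751) = 0.774063

0.774063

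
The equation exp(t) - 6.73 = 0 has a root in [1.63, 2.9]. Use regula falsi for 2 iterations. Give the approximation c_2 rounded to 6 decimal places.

1.856611

f(1.630000) = -1.626125, f(2.900000) = 11.444145
step 1: c = 1.788006, f(c) = -0.752480 < 0 → new bracket [1.788006, 2.900000]
step 2: c = 1.856611, f(c) = -0.327996 < 0 → new bracket [1.856611, 2.900000]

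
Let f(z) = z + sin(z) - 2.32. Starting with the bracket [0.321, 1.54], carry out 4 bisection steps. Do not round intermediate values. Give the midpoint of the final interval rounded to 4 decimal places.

1.3495

f(0.321000) = -1.683484, f(1.540000) = 0.219526 (opposite signs)
step 1: m = 0.930500, f(m) = -0.587581 < 0 → root in [0.930500, 1.540000]
step 2: m = 1.235250, f(m) = -0.140519 < 0 → root in [1.235250, 1.540000]
step 3: m = 1.387625, f(m) = 0.050896 > 0 → root in [1.235250, 1.387625]
step 4: m = 1.311437, f(m) = -0.042008 < 0 → root in [1.311437, 1.387625]
Midpoint of [1.311437, 1.387625] = 1.349531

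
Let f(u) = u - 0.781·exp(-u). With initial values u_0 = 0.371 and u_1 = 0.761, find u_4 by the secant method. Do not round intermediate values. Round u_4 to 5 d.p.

0.48221

f(u_0) = -0.167924, f(u_1) = 0.396118
u_2 = 0.761000 - (0.396118)·(0.761000 - 0.371000)/(0.396118 - (-0.167924)) = 0.487109; f(u_2) = 0.007263
u_3 = 0.487109 - (0.007263)·(0.487109 - 0.761000)/(0.007263 - (0.396118)) = 0.481994; f(u_3) = -0.000314
u_4 = 0.481994 - (-0.000314)·(0.481994 - 0.487109)/(-0.000314 - (0.007263)) = 0.482205; f(u_4) = 0.000000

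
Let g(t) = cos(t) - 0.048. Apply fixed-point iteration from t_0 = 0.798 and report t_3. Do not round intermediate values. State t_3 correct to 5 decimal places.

t_1 = g(0.798000) = 0.650140
t_2 = g(0.650140) = 0.747999
t_3 = g(0.747999) = 0.685051

0.68505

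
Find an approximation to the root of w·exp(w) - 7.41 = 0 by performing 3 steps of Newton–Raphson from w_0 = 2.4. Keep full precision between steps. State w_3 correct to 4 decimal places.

1.5617

Newton update: w ← w − f(w)/f'(w).
f'(w) = (w + 1)·exp(w)
w_0 = 2.400000: f = 19.045623, f' = 37.478800 → w_1 = 2.400000 - (19.045623)/(37.478800) = 1.891829
w_1 = 1.891829: f = 5.135647, f' = 19.177136 → w_2 = 1.891829 - (5.135647)/(19.177136) = 1.624029
w_2 = 1.624029: f = 0.829494, f' = 13.312984 → w_3 = 1.624029 - (0.829494)/(13.312984) = 1.561722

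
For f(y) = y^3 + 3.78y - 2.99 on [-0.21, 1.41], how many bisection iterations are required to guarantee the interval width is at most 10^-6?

Initial width b − a = 1.41 − -0.21 = 1.620000.
After n steps the width is (b−a)/2^n; need (b−a)/2^n ≤ 10^-6.
So n ≥ log₂(1.620000/10^-6) = log₂(1620000.0000) ≈ 20.6276.
Hence n = 21.

21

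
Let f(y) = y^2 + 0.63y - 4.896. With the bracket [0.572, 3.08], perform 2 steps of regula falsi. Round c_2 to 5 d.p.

1.83954

f(0.572000) = -4.208456, f(3.080000) = 6.530800
step 1: c = 1.554825, f(c) = -1.498980 < 0 → new bracket [1.554825, 3.080000]
step 2: c = 1.839541, f(c) = -0.353179 < 0 → new bracket [1.839541, 3.080000]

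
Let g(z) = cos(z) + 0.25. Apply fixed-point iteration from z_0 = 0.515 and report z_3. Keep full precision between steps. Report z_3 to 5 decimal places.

z_1 = g(0.515000) = 1.120293
z_2 = g(1.120293) = 0.685419
z_3 = g(0.685419) = 1.024154

1.02415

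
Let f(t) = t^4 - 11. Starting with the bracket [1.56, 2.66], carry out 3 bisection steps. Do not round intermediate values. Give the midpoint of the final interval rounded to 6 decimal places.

f(1.560000) = -5.077591, f(2.660000) = 39.064115 (opposite signs)
step 1: m = 2.110000, f(m) = 8.821194 > 0 → root in [1.560000, 2.110000]
step 2: m = 1.835000, f(m) = 0.338204 > 0 → root in [1.560000, 1.835000]
step 3: m = 1.697500, f(m) = -2.696922 < 0 → root in [1.697500, 1.835000]
Midpoint of [1.697500, 1.835000] = 1.766250

1.766250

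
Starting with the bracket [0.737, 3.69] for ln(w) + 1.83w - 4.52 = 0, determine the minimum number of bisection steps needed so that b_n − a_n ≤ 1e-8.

29

Initial width b − a = 3.69 − 0.737 = 2.953000.
After n steps the width is (b−a)/2^n; need (b−a)/2^n ≤ 1e-8.
So n ≥ log₂(2.953000/1e-8) = log₂(295300000.0000) ≈ 28.1376.
Hence n = 29.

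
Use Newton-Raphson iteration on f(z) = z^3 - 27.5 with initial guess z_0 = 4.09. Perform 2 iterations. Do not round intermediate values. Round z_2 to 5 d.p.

f'(z) = 3z^2
z_0 = 4.090000: f = 40.917929, f' = 50.184300 → z_1 = 4.090000 - (40.917929)/(50.184300) = 3.274647
z_1 = 3.274647: f = 7.615059, f' = 32.169935 → z_2 = 3.274647 - (7.615059)/(32.169935) = 3.037933

3.03793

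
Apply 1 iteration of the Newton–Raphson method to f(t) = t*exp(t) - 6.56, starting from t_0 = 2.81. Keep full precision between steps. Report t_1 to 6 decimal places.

Newton update: t ← t − f(t)/f'(t).
f'(t) = (t+1)*exp(t)
t_0 = 2.810000: f = 40.113870, f' = 63.283788 → t_1 = 2.810000 - (40.113870)/(63.283788) = 2.176127

2.176127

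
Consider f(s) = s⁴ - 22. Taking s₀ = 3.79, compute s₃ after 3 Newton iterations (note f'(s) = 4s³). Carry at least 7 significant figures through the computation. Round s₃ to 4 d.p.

2.2040

s_0 = 3.790000: f = 184.327369, f' = 217.759756 → s_1 = 3.790000 - (184.327369)/(217.759756) = 2.943529
s_1 = 2.943529: f = 53.071162, f' = 102.015191 → s_2 = 2.943529 - (53.071162)/(102.015191) = 2.423301
s_2 = 2.423301: f = 12.484923, f' = 56.922234 → s_3 = 2.423301 - (12.484923)/(56.922234) = 2.203968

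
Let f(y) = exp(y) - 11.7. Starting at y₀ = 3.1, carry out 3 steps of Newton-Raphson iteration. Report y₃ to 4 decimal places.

2.4597

f'(y) = exp(y)
y_0 = 3.100000: f = 10.497951, f' = 22.197951 → y_1 = 3.100000 - (10.497951)/(22.197951) = 2.627076
y_1 = 2.627076: f = 2.133258, f' = 13.833258 → y_2 = 2.627076 - (2.133258)/(13.833258) = 2.472863
y_2 = 2.472863: f = 0.156348, f' = 11.856348 → y_3 = 2.472863 - (0.156348)/(11.856348) = 2.459677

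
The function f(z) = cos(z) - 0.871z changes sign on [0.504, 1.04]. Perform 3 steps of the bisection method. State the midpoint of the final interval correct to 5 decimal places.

f(0.504000) = 0.436674, f(1.040000) = -0.399620 (opposite signs)
step 1: m = 0.772000, f(m) = 0.044105 > 0 → root in [0.772000, 1.040000]
step 2: m = 0.906000, f(m) = -0.172227 < 0 → root in [0.772000, 0.906000]
step 3: m = 0.839000, f(m) = -0.062562 < 0 → root in [0.772000, 0.839000]
Midpoint of [0.772000, 0.839000] = 0.805500

0.80550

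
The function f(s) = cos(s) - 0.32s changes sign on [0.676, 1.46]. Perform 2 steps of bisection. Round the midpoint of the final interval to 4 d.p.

f(0.676000) = 0.563762, f(1.460000) = -0.356630 (opposite signs)
step 1: m = 1.068000, f(m) = 0.140118 > 0 → root in [1.068000, 1.460000]
step 2: m = 1.264000, f(m) = -0.102474 < 0 → root in [1.068000, 1.264000]
Midpoint of [1.068000, 1.264000] = 1.166000

1.1660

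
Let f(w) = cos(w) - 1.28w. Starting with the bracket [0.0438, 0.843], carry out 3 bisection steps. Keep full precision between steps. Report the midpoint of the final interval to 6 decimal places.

f(0.043800) = 0.942977, f(0.843000) = -0.413814 (opposite signs)
step 1: m = 0.443400, f(m) = 0.335746 > 0 → root in [0.443400, 0.843000]
step 2: m = 0.643200, f(m) = -0.023115 < 0 → root in [0.443400, 0.643200]
step 3: m = 0.543300, f(m) = 0.160583 > 0 → root in [0.543300, 0.643200]
Midpoint of [0.543300, 0.643200] = 0.593250

0.593250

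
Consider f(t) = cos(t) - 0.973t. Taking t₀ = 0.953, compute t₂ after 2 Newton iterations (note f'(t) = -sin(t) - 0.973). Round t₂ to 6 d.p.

t_0 = 0.953000: f = -0.348029, f' = -1.788157 → t_1 = 0.953000 - (-0.348029)/(-1.788157) = 0.758370
t_1 = 0.758370: f = -0.011936, f' = -1.660739 → t_2 = 0.758370 - (-0.011936)/(-1.660739) = 0.751183

0.751183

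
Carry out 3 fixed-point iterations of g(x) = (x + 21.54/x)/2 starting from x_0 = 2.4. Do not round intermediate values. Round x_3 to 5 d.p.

x_1 = g(2.400000) = 5.687500
x_2 = g(5.687500) = 4.737376
x_3 = g(4.737376) = 4.642098

4.64210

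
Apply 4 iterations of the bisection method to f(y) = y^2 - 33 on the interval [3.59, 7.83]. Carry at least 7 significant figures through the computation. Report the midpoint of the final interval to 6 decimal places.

5.842500

f(3.590000) = -20.111900, f(7.830000) = 28.308900 (opposite signs)
step 1: m = 5.710000, f(m) = -0.395900 < 0 → root in [5.710000, 7.830000]
step 2: m = 6.770000, f(m) = 12.832900 > 0 → root in [5.710000, 6.770000]
step 3: m = 6.240000, f(m) = 5.937600 > 0 → root in [5.710000, 6.240000]
step 4: m = 5.975000, f(m) = 2.700625 > 0 → root in [5.710000, 5.975000]
Midpoint of [5.710000, 5.975000] = 5.842500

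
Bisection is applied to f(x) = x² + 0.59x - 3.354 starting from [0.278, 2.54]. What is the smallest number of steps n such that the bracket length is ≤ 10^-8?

28

Initial width b − a = 2.54 − 0.278 = 2.262000.
After n steps the width is (b−a)/2^n; need (b−a)/2^n ≤ 10^-8.
So n ≥ log₂(2.262000/10^-8) = log₂(226200000.0000) ≈ 27.7530.
Hence n = 28.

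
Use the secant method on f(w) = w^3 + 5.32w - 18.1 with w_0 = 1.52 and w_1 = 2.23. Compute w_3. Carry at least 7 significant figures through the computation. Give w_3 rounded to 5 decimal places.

1.96481

f(w_0) = -6.501792, f(w_1) = 4.853167
w_2 = 2.230000 - (4.853167)·(2.230000 - 1.520000)/(4.853167 - (-6.501792)) = 1.926542; f(w_2) = -0.700306
w_3 = 1.926542 - (-0.700306)·(1.926542 - 2.230000)/(-0.700306 - (4.853167)) = 1.964809; f(w_3) = -0.062119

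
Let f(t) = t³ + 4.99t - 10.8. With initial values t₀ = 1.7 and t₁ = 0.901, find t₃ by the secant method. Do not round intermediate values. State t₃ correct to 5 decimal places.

1.50699

f(t_0) = 2.596000, f(t_1) = -5.572577
t_2 = 0.901000 - (-5.572577)·(0.901000 - 1.700000)/(-5.572577 - (2.596000)) = 1.446075; f(t_2) = -0.560148
t_3 = 1.446075 - (-0.560148)·(1.446075 - 0.901000)/(-0.560148 - (-5.572577)) = 1.506988; f(t_3) = 0.142264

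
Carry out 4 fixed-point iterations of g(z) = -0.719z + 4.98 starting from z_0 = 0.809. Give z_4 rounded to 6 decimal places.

z_1 = g(0.809000) = 4.398329
z_2 = g(4.398329) = 1.817601
z_3 = g(1.817601) = 3.673145
z_4 = g(3.673145) = 2.339009

2.339009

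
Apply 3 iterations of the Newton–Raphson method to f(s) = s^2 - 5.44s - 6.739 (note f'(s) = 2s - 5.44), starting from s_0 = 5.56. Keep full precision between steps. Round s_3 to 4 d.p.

Newton update: s ← s − f(s)/f'(s).
s_0 = 5.560000: f = -6.071800, f' = 5.680000 → s_1 = 5.560000 - (-6.071800)/(5.680000) = 6.628979
s_1 = 6.628979: f = 1.142716, f' = 7.817958 → s_2 = 6.628979 - (1.142716)/(7.817958) = 6.482813
s_2 = 6.482813: f = 0.021364, f' = 7.525627 → s_3 = 6.482813 - (0.021364)/(7.525627) = 6.479974

6.4800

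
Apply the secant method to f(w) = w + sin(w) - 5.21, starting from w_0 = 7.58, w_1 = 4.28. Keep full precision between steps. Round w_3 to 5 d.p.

5.88541

f(w_0) = 3.332701, f(w_1) = -1.837967
w_2 = 4.280000 - (-1.837967)·(4.280000 - 7.580000)/(-1.837967 - (3.332701)) = 5.453019; f(w_2) = -0.495025
w_3 = 5.453019 - (-0.495025)·(5.453019 - 4.280000)/(-0.495025 - (-1.837967)) = 5.885408; f(w_3) = 0.288037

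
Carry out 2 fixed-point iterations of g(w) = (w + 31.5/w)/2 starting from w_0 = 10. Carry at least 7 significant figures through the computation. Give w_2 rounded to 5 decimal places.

5.68294

w_1 = g(10.000000) = 6.575000
w_2 = g(6.575000) = 5.682937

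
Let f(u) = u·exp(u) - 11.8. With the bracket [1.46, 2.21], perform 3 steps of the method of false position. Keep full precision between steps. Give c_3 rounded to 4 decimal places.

1.8472

f(1.460000) = -5.513299, f(2.210000) = 8.345733
step 1: c = 1.758360, f(c) = -1.596398 < 0 → new bracket [1.758360, 2.210000]
step 2: c = 1.830879, f(c) = -0.376471 < 0 → new bracket [1.830879, 2.210000]
step 3: c = 1.847243, f(c) = -0.084217 < 0 → new bracket [1.847243, 2.210000]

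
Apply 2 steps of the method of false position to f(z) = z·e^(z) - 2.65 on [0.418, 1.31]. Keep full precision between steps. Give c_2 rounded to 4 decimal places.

f(0.418000) = -2.015091, f(1.310000) = 2.205088
step 1: c = 0.843921, f(c) = -0.687491 < 0 → new bracket [0.843921, 1.310000]
step 2: c = 0.954696, f(c) = -0.169816 < 0 → new bracket [0.954696, 1.310000]

0.9547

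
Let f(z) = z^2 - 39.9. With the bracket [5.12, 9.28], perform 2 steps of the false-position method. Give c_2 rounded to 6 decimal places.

6.269106

f(5.120000) = -13.685600, f(9.280000) = 46.218400
step 1: c = 6.070389, f(c) = -3.050379 < 0 → new bracket [6.070389, 9.280000]
step 2: c = 6.269106, f(c) = -0.598315 < 0 → new bracket [6.269106, 9.280000]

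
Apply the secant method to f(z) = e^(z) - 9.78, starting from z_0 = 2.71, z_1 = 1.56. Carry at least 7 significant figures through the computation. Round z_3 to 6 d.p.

2.346167

f(z_0) = 5.249276, f(z_1) = -5.021179
z_2 = 1.560000 - (-5.021179)·(1.560000 - 2.710000)/(-5.021179 - (5.249276)) = 2.122230; f(z_2) = -1.430265
z_3 = 2.122230 - (-1.430265)·(2.122230 - 1.560000)/(-1.430265 - (-5.021179)) = 2.346167; f(z_3) = 0.665451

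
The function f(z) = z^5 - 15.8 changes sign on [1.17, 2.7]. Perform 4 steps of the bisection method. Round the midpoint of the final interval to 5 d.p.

f(1.170000) = -13.607552, f(2.700000) = 127.689070 (opposite signs)
step 1: m = 1.935000, f(m) = 11.327192 > 0 → root in [1.170000, 1.935000]
step 2: m = 1.552500, f(m) = -6.781007 < 0 → root in [1.552500, 1.935000]
step 3: m = 1.743750, f(m) = 0.322081 > 0 → root in [1.552500, 1.743750]
step 4: m = 1.648125, f(m) = -3.639519 < 0 → root in [1.648125, 1.743750]
Midpoint of [1.648125, 1.743750] = 1.695937

1.69594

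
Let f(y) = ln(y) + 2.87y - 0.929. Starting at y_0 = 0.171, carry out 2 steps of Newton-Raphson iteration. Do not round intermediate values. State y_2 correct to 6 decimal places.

0.533028

f'(y) = 1/y + 2.87
y_0 = 0.171000: f = -2.204322, f' = 8.717953 → y_1 = 0.171000 - (-2.204322)/(8.717953) = 0.423849
y_1 = 0.423849: f = -0.570934, f' = 5.229333 → y_2 = 0.423849 - (-0.570934)/(5.229333) = 0.533028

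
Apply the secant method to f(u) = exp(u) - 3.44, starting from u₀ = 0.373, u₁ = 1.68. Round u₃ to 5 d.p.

f(u_0) = -1.987916, f(u_1) = 1.925556
u_2 = 1.680000 - (1.925556)·(1.680000 - 0.373000)/(1.925556 - (-1.987916)) = 1.036913; f(u_2) = -0.619503
u_3 = 1.036913 - (-0.619503)·(1.036913 - 1.680000)/(-0.619503 - (1.925556)) = 1.193450; f(u_3) = -0.141560

1.19345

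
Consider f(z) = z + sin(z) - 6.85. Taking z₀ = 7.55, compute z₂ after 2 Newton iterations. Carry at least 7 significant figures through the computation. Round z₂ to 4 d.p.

f'(z) = 1 + cos(z)
z_0 = 7.550000: f = 1.654152, f' = 1.299322 → z_1 = 7.550000 - (1.654152)/(1.299322) = 6.276911
z_1 = 6.276911: f = -0.579364, f' = 1.999980 → z_2 = 6.276911 - (-0.579364)/(1.999980) = 6.566595

6.5666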